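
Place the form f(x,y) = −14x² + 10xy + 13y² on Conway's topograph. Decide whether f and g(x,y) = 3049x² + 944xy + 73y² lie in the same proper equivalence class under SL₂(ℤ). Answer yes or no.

D₁ = 828, D₂ = 828
river cycle of f (length 8): (13, 16, -11), (-11, 28, 1), (1, 28, -11), (-11, 16, 13), (13, 10, -14), (-14, 18, 9), (9, 18, -14), (-14, 10, 13)
river cycle of g (length 8): (13, 16, -11), (-11, 28, 1), (1, 28, -11), (-11, 16, 13), (13, 10, -14), (-14, 18, 9), (9, 18, -14), (-14, 10, 13)
cycles coincide ⇒ equivalent

yes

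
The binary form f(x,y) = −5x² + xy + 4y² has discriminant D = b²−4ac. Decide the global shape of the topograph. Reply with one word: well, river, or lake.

D = b²−4ac = 1² − 4·(-5)·4 = 81
D = 9² is a perfect square ⇒ form factors over ℤ ⇒ lakes

lake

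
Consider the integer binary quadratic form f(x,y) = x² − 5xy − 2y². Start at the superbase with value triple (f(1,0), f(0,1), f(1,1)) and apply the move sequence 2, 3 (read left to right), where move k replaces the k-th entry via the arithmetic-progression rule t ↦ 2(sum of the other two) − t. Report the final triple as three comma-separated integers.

start (1,-2,-6) = (f(1,0),f(0,1),f(1,1))
replace slot 2: 2·(1+(-6)) − (-2) = -8 → (1,-8,-6)
replace slot 3: 2·(1+(-8)) − (-6) = -8 → (1,-8,-8)

1,-8,-8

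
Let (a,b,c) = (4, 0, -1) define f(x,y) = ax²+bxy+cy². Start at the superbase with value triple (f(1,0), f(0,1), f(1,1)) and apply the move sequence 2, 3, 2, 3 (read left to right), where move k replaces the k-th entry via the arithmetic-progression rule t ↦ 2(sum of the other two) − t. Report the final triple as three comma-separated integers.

start (4,-1,3) = (f(1,0),f(0,1),f(1,1))
replace slot 2: 2·(4+3) − (-1) = 15 → (4,15,3)
replace slot 3: 2·(4+15) − 3 = 35 → (4,15,35)
replace slot 2: 2·(4+35) − 15 = 63 → (4,63,35)
replace slot 3: 2·(4+63) − 35 = 99 → (4,63,99)

4,63,99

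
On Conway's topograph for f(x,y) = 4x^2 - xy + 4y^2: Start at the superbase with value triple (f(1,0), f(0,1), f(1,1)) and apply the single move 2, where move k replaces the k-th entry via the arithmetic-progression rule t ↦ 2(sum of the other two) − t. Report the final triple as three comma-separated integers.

start (4,4,7) = (f(1,0),f(0,1),f(1,1))
replace slot 2: 2·(4+7) − 4 = 18 → (4,18,7)

4,18,7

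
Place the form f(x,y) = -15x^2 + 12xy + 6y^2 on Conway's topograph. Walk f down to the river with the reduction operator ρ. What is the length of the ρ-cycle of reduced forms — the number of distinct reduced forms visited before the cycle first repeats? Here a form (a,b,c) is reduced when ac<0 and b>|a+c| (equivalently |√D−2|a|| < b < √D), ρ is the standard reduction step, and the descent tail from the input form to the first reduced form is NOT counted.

D = 504, ⌊√D⌋ = 22
river: ρ → (6,12,-15)
river: ρ → (-15,18,3)
river: ρ → (3,18,-15)
river: ρ → (-15,12,6)
ρ-cycle length = 4 (tail of 0 descent steps not counted)

4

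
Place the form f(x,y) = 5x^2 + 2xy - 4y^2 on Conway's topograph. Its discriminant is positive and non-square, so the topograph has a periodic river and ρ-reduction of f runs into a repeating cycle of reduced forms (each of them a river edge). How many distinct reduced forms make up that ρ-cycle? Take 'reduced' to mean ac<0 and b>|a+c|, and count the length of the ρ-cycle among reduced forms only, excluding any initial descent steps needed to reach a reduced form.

D = 84, ⌊√D⌋ = 9
river: ρ → (-4,6,3)
river: ρ → (3,6,-4)
river: ρ → (-4,2,5)
river: ρ → (5,8,-1)
river: ρ → (-1,8,5)
river: ρ → (5,2,-4)
ρ-cycle length = 6 (tail of 0 descent steps not counted)

6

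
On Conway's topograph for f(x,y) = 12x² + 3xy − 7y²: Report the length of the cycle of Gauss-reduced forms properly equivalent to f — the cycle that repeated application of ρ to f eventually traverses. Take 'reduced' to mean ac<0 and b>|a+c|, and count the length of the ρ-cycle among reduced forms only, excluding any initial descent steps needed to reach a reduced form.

D = 345, ⌊√D⌋ = 18
descent: ρ → (-7,11,8)  [lands on river]
river: ρ → (8,5,-10)
river: ρ → (-10,15,3)
river: ρ → (3,15,-10)
river: ρ → (-10,5,8)
river: ρ → (8,11,-7)
river: ρ → (-7,17,2)
river: ρ → (2,15,-15)
river: ρ → (-15,15,2)
river: ρ → (2,17,-7)
ρ-cycle length = 10 (tail of 1 descent step not counted)

10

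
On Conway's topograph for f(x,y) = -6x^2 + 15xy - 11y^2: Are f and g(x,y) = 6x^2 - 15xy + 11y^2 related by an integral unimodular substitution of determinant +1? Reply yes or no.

D₁ = -39, D₂ = -39
f is negative-definite; reduce −f:
−f: translate: b→-3 (≡-15 mod 12), so (6,-15,11)→(6,-3,2)
−f: flip: (6,-3,2)→(2,3,6)
−f: translate: b→-1 (≡3 mod 4), so (2,3,6)→(2,-1,5)
−f: reduced (well bottom): (2,-1,5) with a≤c, −a<b≤a
flip sign back: reduced form of f is (-2,1,-5)
g: translate: b→-3 (≡-15 mod 12), so (6,-15,11)→(6,-3,2)
g: flip: (6,-3,2)→(2,3,6)
g: translate: b→-1 (≡3 mod 4), so (2,3,6)→(2,-1,5)
g: reduced (well bottom): (2,-1,5) with a≤c, −a<b≤a
reduced forms (-2, 1, -5) vs (2, -1, 5) ⇒ inequivalent

no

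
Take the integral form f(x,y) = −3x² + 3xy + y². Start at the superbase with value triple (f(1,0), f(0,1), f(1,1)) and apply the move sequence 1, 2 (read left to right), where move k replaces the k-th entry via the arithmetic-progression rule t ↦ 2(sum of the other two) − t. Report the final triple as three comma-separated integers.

start (-3,1,1) = (f(1,0),f(0,1),f(1,1))
replace slot 1: 2·(1+1) − (-3) = 7 → (7,1,1)
replace slot 2: 2·(7+1) − 1 = 15 → (7,15,1)

7,15,1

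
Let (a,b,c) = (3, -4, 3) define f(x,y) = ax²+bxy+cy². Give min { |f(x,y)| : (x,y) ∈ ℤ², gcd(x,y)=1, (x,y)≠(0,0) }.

translate: b→2 (≡-4 mod 6), so (3,-4,3)→(3,2,2)
flip: (3,2,2)→(2,-2,3)
translate: b→2 (≡-2 mod 4), so (2,-2,3)→(2,2,3)
reduced (well bottom): (2,2,3) with a≤c, −a<b≤a
well minimum = a = 2

2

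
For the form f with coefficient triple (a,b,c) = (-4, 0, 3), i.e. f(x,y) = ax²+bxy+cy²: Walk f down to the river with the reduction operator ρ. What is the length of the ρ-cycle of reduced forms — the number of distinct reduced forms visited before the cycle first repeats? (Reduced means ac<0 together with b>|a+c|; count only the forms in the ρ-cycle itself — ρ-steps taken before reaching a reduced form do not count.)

D = 48, ⌊√D⌋ = 6
descent: ρ → (3,6,-1)  [lands on river]
river: ρ → (-1,6,3)
ρ-cycle length = 2 (tail of 1 descent step not counted)

2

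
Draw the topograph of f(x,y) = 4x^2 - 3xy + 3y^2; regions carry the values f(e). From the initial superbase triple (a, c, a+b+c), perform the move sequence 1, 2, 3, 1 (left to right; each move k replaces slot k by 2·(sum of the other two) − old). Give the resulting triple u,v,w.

start (4,3,4) = (f(1,0),f(0,1),f(1,1))
replace slot 1: 2·(3+4) − 4 = 10 → (10,3,4)
replace slot 2: 2·(10+4) − 3 = 25 → (10,25,4)
replace slot 3: 2·(10+25) − 4 = 66 → (10,25,66)
replace slot 1: 2·(25+66) − 10 = 172 → (172,25,66)

172,25,66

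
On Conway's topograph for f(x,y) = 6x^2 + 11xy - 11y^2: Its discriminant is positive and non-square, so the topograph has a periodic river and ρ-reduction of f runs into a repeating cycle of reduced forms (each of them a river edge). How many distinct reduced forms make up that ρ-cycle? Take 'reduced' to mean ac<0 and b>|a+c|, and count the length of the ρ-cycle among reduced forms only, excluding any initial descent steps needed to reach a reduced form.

D = 385, ⌊√D⌋ = 19
river: ρ → (-11,11,6)
river: ρ → (6,13,-9)
river: ρ → (-9,5,10)
river: ρ → (10,15,-4)
river: ρ → (-4,17,6)
river: ρ → (6,19,-1)
river: ρ → (-1,19,6)
river: ρ → (6,17,-4)
river: ρ → (-4,15,10)
river: ρ → (10,5,-9)
river: ρ → (-9,13,6)
river: ρ → (6,11,-11)
ρ-cycle length = 12 (tail of 0 descent steps not counted)

12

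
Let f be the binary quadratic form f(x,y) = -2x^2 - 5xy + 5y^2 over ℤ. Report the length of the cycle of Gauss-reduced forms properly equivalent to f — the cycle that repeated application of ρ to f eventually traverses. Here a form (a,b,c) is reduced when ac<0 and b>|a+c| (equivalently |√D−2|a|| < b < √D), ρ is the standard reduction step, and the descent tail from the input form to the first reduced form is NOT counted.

D = 65, ⌊√D⌋ = 8
descent: ρ → (5,5,-2)  [lands on river]
river: ρ → (-2,7,2)
river: ρ → (2,5,-5)
river: ρ → (-5,5,2)
river: ρ → (2,7,-2)
river: ρ → (-2,5,5)
ρ-cycle length = 6 (tail of 1 descent step not counted)

6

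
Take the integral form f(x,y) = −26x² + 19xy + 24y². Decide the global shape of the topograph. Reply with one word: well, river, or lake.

D = b²−4ac = 19² − 4·(-26)·24 = 2857
D > 0 non-square ⇒ indefinite ⇒ periodic river

river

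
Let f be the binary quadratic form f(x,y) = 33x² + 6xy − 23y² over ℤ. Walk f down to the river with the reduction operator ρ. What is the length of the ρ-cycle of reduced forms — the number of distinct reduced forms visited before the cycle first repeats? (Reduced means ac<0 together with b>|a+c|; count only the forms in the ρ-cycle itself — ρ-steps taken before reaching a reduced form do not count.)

D = 3072, ⌊√D⌋ = 55
descent: ρ → (-23,40,16)  [lands on river]
river: ρ → (16,24,-39)
river: ρ → (-39,54,1)
river: ρ → (1,54,-39)
river: ρ → (-39,24,16)
river: ρ → (16,40,-23)
river: ρ → (-23,52,4)
river: ρ → (4,52,-23)
ρ-cycle length = 8 (tail of 1 descent step not counted)

8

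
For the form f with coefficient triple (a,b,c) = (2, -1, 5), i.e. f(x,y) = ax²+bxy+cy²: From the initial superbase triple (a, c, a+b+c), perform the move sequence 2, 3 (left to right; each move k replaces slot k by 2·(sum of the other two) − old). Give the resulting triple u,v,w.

start (2,5,6) = (f(1,0),f(0,1),f(1,1))
replace slot 2: 2·(2+6) − 5 = 11 → (2,11,6)
replace slot 3: 2·(2+11) − 6 = 20 → (2,11,20)

2,11,20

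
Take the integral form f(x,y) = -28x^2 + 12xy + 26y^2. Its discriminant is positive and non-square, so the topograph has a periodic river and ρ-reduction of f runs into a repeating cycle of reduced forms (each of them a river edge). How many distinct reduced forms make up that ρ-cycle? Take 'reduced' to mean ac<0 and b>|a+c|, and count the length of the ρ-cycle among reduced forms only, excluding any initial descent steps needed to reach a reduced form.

D = 3056, ⌊√D⌋ = 55
river: ρ → (26,40,-14)
river: ρ → (-14,44,20)
river: ρ → (20,36,-22)
river: ρ → (-22,52,4)
river: ρ → (4,52,-22)
river: ρ → (-22,36,20)
river: ρ → (20,44,-14)
river: ρ → (-14,40,26)
river: ρ → (26,12,-28)
river: ρ → (-28,44,10)
river: ρ → (10,36,-44)
river: ρ → (-44,52,2)
river: ρ → (2,52,-44)
river: ρ → (-44,36,10)
river: ρ → (10,44,-28)
river: ρ → (-28,12,26)
ρ-cycle length = 16 (tail of 0 descent steps not counted)

16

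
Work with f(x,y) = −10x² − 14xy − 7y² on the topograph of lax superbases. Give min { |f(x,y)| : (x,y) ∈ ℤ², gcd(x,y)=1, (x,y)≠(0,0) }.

translate: b→-6 (≡14 mod 20), so (10,14,7)→(10,-6,3)
flip: (10,-6,3)→(3,6,10)
translate: b→0 (≡6 mod 6), so (3,6,10)→(3,0,7)
reduced (well bottom): (3,0,7) with a≤c, −a<b≤a
well minimum |f| = |-3| = 3 (negative-definite)

3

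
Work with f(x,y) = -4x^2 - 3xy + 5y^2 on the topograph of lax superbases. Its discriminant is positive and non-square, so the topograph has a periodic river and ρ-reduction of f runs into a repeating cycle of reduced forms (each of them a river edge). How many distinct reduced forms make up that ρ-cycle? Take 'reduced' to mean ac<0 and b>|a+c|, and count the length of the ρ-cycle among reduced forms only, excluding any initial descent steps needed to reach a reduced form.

D = 89, ⌊√D⌋ = 9
descent: ρ → (5,3,-4)  [lands on river]
river: ρ → (-4,5,4)
river: ρ → (4,3,-5)
river: ρ → (-5,7,2)
river: ρ → (2,9,-1)
river: ρ → (-1,9,2)
river: ρ → (2,7,-5)
river: ρ → (-5,3,4)
river: ρ → (4,5,-4)
river: ρ → (-4,3,5)
river: ρ → (5,7,-2)
river: ρ → (-2,9,1)
river: ρ → (1,9,-2)
river: ρ → (-2,7,5)
ρ-cycle length = 14 (tail of 1 descent step not counted)

14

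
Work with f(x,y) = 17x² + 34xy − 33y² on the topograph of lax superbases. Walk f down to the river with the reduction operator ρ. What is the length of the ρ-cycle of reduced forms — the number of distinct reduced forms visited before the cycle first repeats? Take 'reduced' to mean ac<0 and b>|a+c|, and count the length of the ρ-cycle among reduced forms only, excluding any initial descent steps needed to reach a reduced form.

D = 3400, ⌊√D⌋ = 58
river: ρ → (-33,32,18)
river: ρ → (18,40,-25)
river: ρ → (-25,10,33)
river: ρ → (33,56,-2)
river: ρ → (-2,56,33)
river: ρ → (33,10,-25)
river: ρ → (-25,40,18)
river: ρ → (18,32,-33)
river: ρ → (-33,34,17)
river: ρ → (17,34,-33)
ρ-cycle length = 10 (tail of 0 descent steps not counted)

10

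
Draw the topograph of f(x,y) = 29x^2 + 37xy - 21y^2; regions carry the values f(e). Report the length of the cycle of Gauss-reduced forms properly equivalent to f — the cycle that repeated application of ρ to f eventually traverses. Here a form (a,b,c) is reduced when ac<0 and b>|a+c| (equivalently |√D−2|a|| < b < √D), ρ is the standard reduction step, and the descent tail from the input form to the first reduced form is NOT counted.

D = 3805, ⌊√D⌋ = 61
river: ρ → (-21,47,19)
river: ρ → (19,29,-39)
river: ρ → (-39,49,9)
river: ρ → (9,59,-9)
river: ρ → (-9,49,39)
river: ρ → (39,29,-19)
river: ρ → (-19,47,21)
river: ρ → (21,37,-29)
river: ρ → (-29,21,29)
river: ρ → (29,37,-21)
ρ-cycle length = 10 (tail of 0 descent steps not counted)

10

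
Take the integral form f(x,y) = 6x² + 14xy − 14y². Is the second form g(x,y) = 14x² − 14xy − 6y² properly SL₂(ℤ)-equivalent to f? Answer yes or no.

D₁ = 532, D₂ = 532
river cycle of f (length 4): (-14, 14, 6), (6, 22, -2), (-2, 22, 6), (6, 14, -14)
river cycle of g (length 4): (-6, 14, 14), (14, 14, -6), (-6, 22, 2), (2, 22, -6)
cycles differ ⇒ inequivalent

no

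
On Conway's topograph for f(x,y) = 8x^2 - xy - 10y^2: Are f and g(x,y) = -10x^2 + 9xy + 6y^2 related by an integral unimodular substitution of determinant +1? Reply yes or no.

D₁ = 321, D₂ = 321
river cycle of f (length 4): (8, 15, -3), (-3, 15, 8), (8, 17, -1), (-1, 17, 8)
river cycle of g (length 6): (6, 15, -4), (-4, 17, 2), (2, 15, -12), (-12, 9, 5), (5, 11, -10), (-10, 9, 6)
cycles differ ⇒ inequivalent

no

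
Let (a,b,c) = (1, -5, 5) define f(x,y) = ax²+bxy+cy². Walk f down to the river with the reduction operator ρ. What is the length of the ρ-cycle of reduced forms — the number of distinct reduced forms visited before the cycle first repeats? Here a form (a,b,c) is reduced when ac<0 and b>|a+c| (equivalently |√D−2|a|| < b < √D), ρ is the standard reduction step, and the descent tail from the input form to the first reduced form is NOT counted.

D = 5, ⌊√D⌋ = 2
descent: ρ → (5,5,1)
descent: ρ → (1,1,-1)  [lands on river]
river: ρ → (-1,1,1)
ρ-cycle length = 2 (tail of 2 descent steps not counted)

2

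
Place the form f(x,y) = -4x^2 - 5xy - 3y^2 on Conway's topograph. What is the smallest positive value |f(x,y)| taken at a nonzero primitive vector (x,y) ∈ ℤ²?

translate: b→-3 (≡5 mod 8), so (4,5,3)→(4,-3,2)
flip: (4,-3,2)→(2,3,4)
translate: b→-1 (≡3 mod 4), so (2,3,4)→(2,-1,3)
reduced (well bottom): (2,-1,3) with a≤c, −a<b≤a
well minimum |f| = |-2| = 2 (negative-definite)

2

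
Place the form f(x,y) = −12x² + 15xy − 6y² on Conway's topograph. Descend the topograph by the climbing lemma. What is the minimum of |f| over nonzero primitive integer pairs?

translate: b→9 (≡-15 mod 24), so (12,-15,6)→(12,9,3)
flip: (12,9,3)→(3,-9,12)
translate: b→3 (≡-9 mod 6), so (3,-9,12)→(3,3,6)
reduced (well bottom): (3,3,6) with a≤c, −a<b≤a
well minimum |f| = |-3| = 3 (negative-definite)

3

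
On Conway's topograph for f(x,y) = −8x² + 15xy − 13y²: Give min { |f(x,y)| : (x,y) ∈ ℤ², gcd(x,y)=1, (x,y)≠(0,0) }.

translate: b→1 (≡-15 mod 16), so (8,-15,13)→(8,1,6)
flip: (8,1,6)→(6,-1,8)
reduced (well bottom): (6,-1,8) with a≤c, −a<b≤a
well minimum |f| = |-6| = 6 (negative-definite)

6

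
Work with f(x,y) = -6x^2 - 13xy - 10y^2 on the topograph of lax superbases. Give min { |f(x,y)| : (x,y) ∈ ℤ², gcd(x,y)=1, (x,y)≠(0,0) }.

translate: b→1 (≡13 mod 12), so (6,13,10)→(6,1,3)
flip: (6,1,3)→(3,-1,6)
reduced (well bottom): (3,-1,6) with a≤c, −a<b≤a
well minimum |f| = |-3| = 3 (negative-definite)

3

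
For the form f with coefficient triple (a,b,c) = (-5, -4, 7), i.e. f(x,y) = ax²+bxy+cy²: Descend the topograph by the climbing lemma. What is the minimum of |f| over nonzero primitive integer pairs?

descent: ρ → (7,4,-5)  [lands on river]
river: ρ → (-5,6,6)
river: ρ → (6,6,-5)
river: ρ → (-5,4,7)
river: ρ → (7,10,-2)
river: ρ → (-2,10,7)
closes: descent 1, river 6
min |a| on river = 2

2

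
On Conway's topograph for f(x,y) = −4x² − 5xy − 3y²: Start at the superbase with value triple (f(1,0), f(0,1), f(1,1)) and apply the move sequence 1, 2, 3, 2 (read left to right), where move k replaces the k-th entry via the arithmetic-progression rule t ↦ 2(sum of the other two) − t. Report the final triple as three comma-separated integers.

start (-4,-3,-12) = (f(1,0),f(0,1),f(1,1))
replace slot 1: 2·((-3)+(-12)) − (-4) = -26 → (-26,-3,-12)
replace slot 2: 2·((-26)+(-12)) − (-3) = -73 → (-26,-73,-12)
replace slot 3: 2·((-26)+(-73)) − (-12) = -186 → (-26,-73,-186)
replace slot 2: 2·((-26)+(-186)) − (-73) = -351 → (-26,-351,-186)

-26,-351,-186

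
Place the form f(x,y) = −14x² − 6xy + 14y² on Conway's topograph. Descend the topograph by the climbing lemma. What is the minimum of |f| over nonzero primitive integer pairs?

descent: ρ → (14,6,-14)  [lands on river]
river: ρ → (-14,22,6)
river: ρ → (6,26,-6)
river: ρ → (-6,22,14)
closes: descent 1, river 4
min |a| on river = 6

6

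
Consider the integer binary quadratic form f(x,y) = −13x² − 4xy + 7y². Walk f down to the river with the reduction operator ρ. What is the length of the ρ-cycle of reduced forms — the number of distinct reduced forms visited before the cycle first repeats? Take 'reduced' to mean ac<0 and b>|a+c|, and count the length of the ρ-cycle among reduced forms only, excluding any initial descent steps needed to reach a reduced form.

D = 380, ⌊√D⌋ = 19
descent: ρ → (7,18,-2)  [lands on river]
river: ρ → (-2,18,7)
river: ρ → (7,10,-10)
river: ρ → (-10,10,7)
ρ-cycle length = 4 (tail of 1 descent step not counted)

4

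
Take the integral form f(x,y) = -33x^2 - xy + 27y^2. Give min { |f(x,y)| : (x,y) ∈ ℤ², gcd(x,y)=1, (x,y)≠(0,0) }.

descent: ρ → (27,55,-5)  [lands on river]
river: ρ → (-5,55,27)
river: ρ → (27,53,-7)
river: ρ → (-7,59,3)
river: ρ → (3,55,-45)
river: ρ → (-45,35,13)
river: ρ → (13,43,-33)
river: ρ → (-33,23,23)
river: ρ → (23,23,-33)
river: ρ → (-33,43,13)
river: ρ → (13,35,-45)
river: ρ → (-45,55,3)
river: ρ → (3,59,-7)
river: ρ → (-7,53,27)
closes: descent 1, river 14
min |a| on river = 3

3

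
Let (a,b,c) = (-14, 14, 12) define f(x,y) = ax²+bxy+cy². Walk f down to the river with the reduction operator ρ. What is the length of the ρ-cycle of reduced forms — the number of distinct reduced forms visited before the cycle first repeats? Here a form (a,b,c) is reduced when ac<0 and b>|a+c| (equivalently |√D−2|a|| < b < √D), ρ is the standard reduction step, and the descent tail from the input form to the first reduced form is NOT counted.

D = 868, ⌊√D⌋ = 29
river: ρ → (12,10,-16)
river: ρ → (-16,22,6)
river: ρ → (6,26,-8)
river: ρ → (-8,22,12)
river: ρ → (12,26,-4)
river: ρ → (-4,22,24)
river: ρ → (24,26,-2)
river: ρ → (-2,26,24)
river: ρ → (24,22,-4)
river: ρ → (-4,26,12)
river: ρ → (12,22,-8)
river: ρ → (-8,26,6)
river: ρ → (6,22,-16)
river: ρ → (-16,10,12)
river: ρ → (12,14,-14)
river: ρ → (-14,14,12)
ρ-cycle length = 16 (tail of 0 descent steps not counted)

16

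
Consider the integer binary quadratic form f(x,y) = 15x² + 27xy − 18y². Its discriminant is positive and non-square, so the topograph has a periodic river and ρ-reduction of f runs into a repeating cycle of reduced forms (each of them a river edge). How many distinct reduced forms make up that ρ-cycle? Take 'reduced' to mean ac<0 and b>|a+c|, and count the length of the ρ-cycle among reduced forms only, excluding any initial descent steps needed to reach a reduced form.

D = 1809, ⌊√D⌋ = 42
river: ρ → (-18,9,24)
river: ρ → (24,39,-3)
river: ρ → (-3,39,24)
river: ρ → (24,9,-18)
river: ρ → (-18,27,15)
river: ρ → (15,33,-12)
river: ρ → (-12,39,6)
river: ρ → (6,33,-30)
river: ρ → (-30,27,9)
river: ρ → (9,27,-30)
river: ρ → (-30,33,6)
river: ρ → (6,39,-12)
river: ρ → (-12,33,15)
river: ρ → (15,27,-18)
ρ-cycle length = 14 (tail of 0 descent steps not counted)

14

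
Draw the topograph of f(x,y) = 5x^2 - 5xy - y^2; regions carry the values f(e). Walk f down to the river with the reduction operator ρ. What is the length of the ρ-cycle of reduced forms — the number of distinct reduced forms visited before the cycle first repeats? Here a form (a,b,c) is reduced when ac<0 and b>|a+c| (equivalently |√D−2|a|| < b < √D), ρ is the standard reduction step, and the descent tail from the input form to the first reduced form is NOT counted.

D = 45, ⌊√D⌋ = 6
descent: ρ → (-1,5,5)  [lands on river]
river: ρ → (5,5,-1)
ρ-cycle length = 2 (tail of 1 descent step not counted)

2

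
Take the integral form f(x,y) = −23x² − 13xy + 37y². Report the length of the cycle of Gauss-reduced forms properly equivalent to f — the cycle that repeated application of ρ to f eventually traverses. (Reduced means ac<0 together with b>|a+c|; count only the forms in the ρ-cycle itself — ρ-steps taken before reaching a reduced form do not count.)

D = 3573, ⌊√D⌋ = 59
descent: ρ → (37,13,-23)
descent: ρ → (-23,33,27)  [lands on river]
river: ρ → (27,21,-29)
river: ρ → (-29,37,19)
river: ρ → (19,39,-27)
river: ρ → (-27,15,31)
river: ρ → (31,47,-11)
river: ρ → (-11,41,43)
river: ρ → (43,45,-9)
river: ρ → (-9,45,43)
river: ρ → (43,41,-11)
river: ρ → (-11,47,31)
river: ρ → (31,15,-27)
river: ρ → (-27,39,19)
river: ρ → (19,37,-29)
river: ρ → (-29,21,27)
river: ρ → (27,33,-23)
river: ρ → (-23,59,1)
river: ρ → (1,59,-23)
ρ-cycle length = 18 (tail of 2 descent steps not counted)

18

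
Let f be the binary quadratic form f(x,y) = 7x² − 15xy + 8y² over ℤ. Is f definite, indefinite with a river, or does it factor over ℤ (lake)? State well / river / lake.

D = b²−4ac = (-15)² − 4·7·8 = 1
D = 1² is a perfect square ⇒ form factors over ℤ ⇒ lakes

lake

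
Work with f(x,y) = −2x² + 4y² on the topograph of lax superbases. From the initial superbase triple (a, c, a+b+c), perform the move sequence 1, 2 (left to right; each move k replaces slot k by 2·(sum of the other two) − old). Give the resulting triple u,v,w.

start (-2,4,2) = (f(1,0),f(0,1),f(1,1))
replace slot 1: 2·(4+2) − (-2) = 14 → (14,4,2)
replace slot 2: 2·(14+2) − 4 = 28 → (14,28,2)

14,28,2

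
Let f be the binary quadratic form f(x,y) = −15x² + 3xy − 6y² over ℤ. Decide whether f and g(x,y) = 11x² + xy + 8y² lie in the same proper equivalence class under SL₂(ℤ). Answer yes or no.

D₁ = -351, D₂ = -351
f is negative-definite; reduce −f:
−f: flip: (15,-3,6)→(6,3,15)
−f: reduced (well bottom): (6,3,15) with a≤c, −a<b≤a
flip sign back: reduced form of f is (-6,-3,-15)
g: flip: (11,1,8)→(8,-1,11)
g: reduced (well bottom): (8,-1,11) with a≤c, −a<b≤a
reduced forms (-6, -3, -15) vs (8, -1, 11) ⇒ inequivalent

no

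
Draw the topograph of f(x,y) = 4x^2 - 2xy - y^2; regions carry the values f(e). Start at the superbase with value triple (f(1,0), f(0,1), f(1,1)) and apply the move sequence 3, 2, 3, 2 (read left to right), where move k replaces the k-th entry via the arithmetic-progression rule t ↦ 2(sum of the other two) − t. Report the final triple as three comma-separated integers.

start (4,-1,1) = (f(1,0),f(0,1),f(1,1))
replace slot 3: 2·(4+(-1)) − 1 = 5 → (4,-1,5)
replace slot 2: 2·(4+5) − (-1) = 19 → (4,19,5)
replace slot 3: 2·(4+19) − 5 = 41 → (4,19,41)
replace slot 2: 2·(4+41) − 19 = 71 → (4,71,41)

4,71,41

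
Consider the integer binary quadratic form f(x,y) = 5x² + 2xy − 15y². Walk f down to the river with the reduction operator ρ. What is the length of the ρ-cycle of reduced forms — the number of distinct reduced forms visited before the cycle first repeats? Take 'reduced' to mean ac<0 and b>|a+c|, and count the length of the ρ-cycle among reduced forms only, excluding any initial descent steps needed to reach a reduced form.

D = 304, ⌊√D⌋ = 17
descent: ρ → (-15,-2,5)
descent: ρ → (5,12,-8)  [lands on river]
river: ρ → (-8,4,9)
river: ρ → (9,14,-3)
river: ρ → (-3,16,4)
river: ρ → (4,16,-3)
river: ρ → (-3,14,9)
river: ρ → (9,4,-8)
river: ρ → (-8,12,5)
river: ρ → (5,8,-12)
river: ρ → (-12,16,1)
river: ρ → (1,16,-12)
river: ρ → (-12,8,5)
ρ-cycle length = 12 (tail of 2 descent steps not counted)

12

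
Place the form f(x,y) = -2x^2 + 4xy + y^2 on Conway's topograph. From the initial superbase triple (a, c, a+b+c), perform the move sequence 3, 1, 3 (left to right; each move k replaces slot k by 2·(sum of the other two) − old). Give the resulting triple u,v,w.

start (-2,1,3) = (f(1,0),f(0,1),f(1,1))
replace slot 3: 2·((-2)+1) − 3 = -5 → (-2,1,-5)
replace slot 1: 2·(1+(-5)) − (-2) = -6 → (-6,1,-5)
replace slot 3: 2·((-6)+1) − (-5) = -5 → (-6,1,-5)

-6,1,-5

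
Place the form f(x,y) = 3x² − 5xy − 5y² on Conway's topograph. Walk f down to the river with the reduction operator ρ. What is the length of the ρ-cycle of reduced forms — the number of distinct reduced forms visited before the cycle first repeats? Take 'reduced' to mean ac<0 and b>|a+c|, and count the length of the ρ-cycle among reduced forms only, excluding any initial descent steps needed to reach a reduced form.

D = 85, ⌊√D⌋ = 9
descent: ρ → (-5,5,3)  [lands on river]
river: ρ → (3,7,-3)
river: ρ → (-3,5,5)
river: ρ → (5,5,-3)
river: ρ → (-3,7,3)
river: ρ → (3,5,-5)
ρ-cycle length = 6 (tail of 1 descent step not counted)

6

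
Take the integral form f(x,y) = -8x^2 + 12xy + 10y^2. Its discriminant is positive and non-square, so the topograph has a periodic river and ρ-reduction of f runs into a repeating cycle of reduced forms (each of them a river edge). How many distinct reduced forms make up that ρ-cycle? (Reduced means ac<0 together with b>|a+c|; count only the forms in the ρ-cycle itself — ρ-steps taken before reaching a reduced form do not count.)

D = 464, ⌊√D⌋ = 21
river: ρ → (10,8,-10)
river: ρ → (-10,12,8)
river: ρ → (8,20,-2)
river: ρ → (-2,20,8)
river: ρ → (8,12,-10)
river: ρ → (-10,8,10)
river: ρ → (10,12,-8)
river: ρ → (-8,20,2)
river: ρ → (2,20,-8)
river: ρ → (-8,12,10)
ρ-cycle length = 10 (tail of 0 descent steps not counted)

10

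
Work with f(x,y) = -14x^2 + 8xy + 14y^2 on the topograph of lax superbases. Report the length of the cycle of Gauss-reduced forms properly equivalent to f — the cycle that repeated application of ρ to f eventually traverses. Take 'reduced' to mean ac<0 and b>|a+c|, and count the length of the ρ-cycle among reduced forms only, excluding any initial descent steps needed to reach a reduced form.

D = 848, ⌊√D⌋ = 29
river: ρ → (14,20,-8)
river: ρ → (-8,28,2)
river: ρ → (2,28,-8)
river: ρ → (-8,20,14)
river: ρ → (14,8,-14)
river: ρ → (-14,20,8)
river: ρ → (8,28,-2)
river: ρ → (-2,28,8)
river: ρ → (8,20,-14)
river: ρ → (-14,8,14)
ρ-cycle length = 10 (tail of 0 descent steps not counted)

10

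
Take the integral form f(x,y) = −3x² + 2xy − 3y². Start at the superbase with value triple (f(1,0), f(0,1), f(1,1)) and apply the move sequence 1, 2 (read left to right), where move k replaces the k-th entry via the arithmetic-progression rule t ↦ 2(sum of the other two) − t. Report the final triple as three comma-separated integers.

start (-3,-3,-4) = (f(1,0),f(0,1),f(1,1))
replace slot 1: 2·((-3)+(-4)) − (-3) = -11 → (-11,-3,-4)
replace slot 2: 2·((-11)+(-4)) − (-3) = -27 → (-11,-27,-4)

-11,-27,-4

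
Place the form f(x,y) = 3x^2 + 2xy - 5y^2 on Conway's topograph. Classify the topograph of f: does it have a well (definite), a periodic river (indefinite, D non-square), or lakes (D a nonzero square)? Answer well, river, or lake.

D = b²−4ac = 2² − 4·3·(-5) = 64
D = 8² is a perfect square ⇒ form factors over ℤ ⇒ lakes

lake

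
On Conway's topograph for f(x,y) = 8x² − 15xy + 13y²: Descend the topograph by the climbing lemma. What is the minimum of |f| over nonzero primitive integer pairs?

translate: b→1 (≡-15 mod 16), so (8,-15,13)→(8,1,6)
flip: (8,1,6)→(6,-1,8)
reduced (well bottom): (6,-1,8) with a≤c, −a<b≤a
well minimum = a = 6

6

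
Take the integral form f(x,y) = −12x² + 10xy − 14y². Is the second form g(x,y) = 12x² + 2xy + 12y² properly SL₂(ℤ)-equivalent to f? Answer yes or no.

D₁ = -572, D₂ = -572
f is negative-definite; reduce −f:
−f: reduced (well bottom): (12,-10,14) with a≤c, −a<b≤a
flip sign back: reduced form of f is (-12,10,-14)
g: reduced (well bottom): (12,2,12) with a≤c, −a<b≤a
reduced forms (-12, 10, -14) vs (12, 2, 12) ⇒ inequivalent

no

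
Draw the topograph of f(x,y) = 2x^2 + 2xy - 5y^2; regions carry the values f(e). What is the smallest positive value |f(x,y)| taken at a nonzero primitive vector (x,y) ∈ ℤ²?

descent: ρ → (-5,-2,2)
descent: ρ → (2,6,-1)  [lands on river]
river: ρ → (-1,6,2)
closes: descent 2, river 2
min |a| on river = 1

1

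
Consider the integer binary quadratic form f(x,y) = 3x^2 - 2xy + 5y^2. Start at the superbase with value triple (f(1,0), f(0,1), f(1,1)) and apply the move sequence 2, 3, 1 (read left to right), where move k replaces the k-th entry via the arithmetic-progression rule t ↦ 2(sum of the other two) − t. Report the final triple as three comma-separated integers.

start (3,5,6) = (f(1,0),f(0,1),f(1,1))
replace slot 2: 2·(3+6) − 5 = 13 → (3,13,6)
replace slot 3: 2·(3+13) − 6 = 26 → (3,13,26)
replace slot 1: 2·(13+26) − 3 = 75 → (75,13,26)

75,13,26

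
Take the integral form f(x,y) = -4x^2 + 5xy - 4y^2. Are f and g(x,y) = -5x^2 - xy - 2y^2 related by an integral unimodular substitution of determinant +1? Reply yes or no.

D₁ = -39, D₂ = -39
f is negative-definite; reduce −f:
−f: translate: b→3 (≡-5 mod 8), so (4,-5,4)→(4,3,3)
−f: flip: (4,3,3)→(3,-3,4)
−f: translate: b→3 (≡-3 mod 6), so (3,-3,4)→(3,3,4)
−f: reduced (well bottom): (3,3,4) with a≤c, −a<b≤a
flip sign back: reduced form of f is (-3,-3,-4)
g is negative-definite; reduce −g:
−g: flip: (5,1,2)→(2,-1,5)
−g: reduced (well bottom): (2,-1,5) with a≤c, −a<b≤a
flip sign back: reduced form of g is (-2,1,-5)
reduced forms (-3, -3, -4) vs (-2, 1, -5) ⇒ inequivalent

no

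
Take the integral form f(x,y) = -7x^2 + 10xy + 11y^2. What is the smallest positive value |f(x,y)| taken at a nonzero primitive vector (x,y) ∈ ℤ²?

river: ρ → (11,12,-6)
river: ρ → (-6,12,11)
river: ρ → (11,10,-7)
river: ρ → (-7,18,3)
river: ρ → (3,18,-7)
river: ρ → (-7,10,11)
closes: descent 0, river 6
min |a| on river = 3

3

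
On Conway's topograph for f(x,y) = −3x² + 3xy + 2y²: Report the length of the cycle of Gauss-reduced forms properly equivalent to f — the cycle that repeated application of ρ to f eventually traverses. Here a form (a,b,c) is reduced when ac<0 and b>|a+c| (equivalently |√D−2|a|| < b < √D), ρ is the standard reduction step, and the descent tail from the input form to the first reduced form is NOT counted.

D = 33, ⌊√D⌋ = 5
river: ρ → (2,5,-1)
river: ρ → (-1,5,2)
river: ρ → (2,3,-3)
river: ρ → (-3,3,2)
ρ-cycle length = 4 (tail of 0 descent steps not counted)

4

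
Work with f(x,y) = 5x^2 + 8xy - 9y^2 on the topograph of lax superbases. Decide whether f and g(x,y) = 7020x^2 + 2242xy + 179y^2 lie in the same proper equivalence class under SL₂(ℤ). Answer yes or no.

D₁ = 244, D₂ = 244
river cycle of f (length 22): (-9, 10, 4), (4, 14, -3), (-3, 10, 12), (12, 14, -1), (-1, 14, 12), (12, 10, -3), (-3, 14, 4), (4, 10, -9), (-9, 8, 5), (5, 12, -5), … (12 more)
river cycle of g (length 22): (-5, 12, 5), (5, 8, -9), (-9, 10, 4), (4, 14, -3), (-3, 10, 12), (12, 14, -1), (-1, 14, 12), (12, 10, -3), (-3, 14, 4), (4, 10, -9), … (12 more)
cycles coincide ⇒ equivalent

yes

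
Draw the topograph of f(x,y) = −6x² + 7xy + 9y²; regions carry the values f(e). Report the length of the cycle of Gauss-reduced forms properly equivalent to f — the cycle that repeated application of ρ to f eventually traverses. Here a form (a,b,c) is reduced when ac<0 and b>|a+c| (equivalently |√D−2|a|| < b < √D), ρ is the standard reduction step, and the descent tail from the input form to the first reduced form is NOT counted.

D = 265, ⌊√D⌋ = 16
river: ρ → (9,11,-4)
river: ρ → (-4,13,6)
river: ρ → (6,11,-6)
river: ρ → (-6,13,4)
river: ρ → (4,11,-9)
river: ρ → (-9,7,6)
river: ρ → (6,5,-10)
river: ρ → (-10,15,1)
river: ρ → (1,15,-10)
river: ρ → (-10,5,6)
river: ρ → (6,7,-9)
river: ρ → (-9,11,4)
river: ρ → (4,13,-6)
river: ρ → (-6,11,6)
river: ρ → (6,13,-4)
river: ρ → (-4,11,9)
river: ρ → (9,7,-6)
river: ρ → (-6,5,10)
river: ρ → (10,15,-1)
river: ρ → (-1,15,10)
river: ρ → (10,5,-6)
river: ρ → (-6,7,9)
ρ-cycle length = 22 (tail of 0 descent steps not counted)

22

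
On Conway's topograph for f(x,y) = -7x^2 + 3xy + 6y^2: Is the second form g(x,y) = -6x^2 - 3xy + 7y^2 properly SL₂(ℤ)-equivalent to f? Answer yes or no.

D₁ = 177, D₂ = 177
river cycle of f (length 12): (6, 9, -4), (-4, 7, 8), (8, 9, -3), (-3, 9, 8), (8, 7, -4), (-4, 9, 6), (6, 3, -7), (-7, 11, 2), (2, 13, -1), (-1, 13, 2), … (2 more)
river cycle of g (length 12): (7, 3, -6), (-6, 9, 4), (4, 7, -8), (-8, 9, 3), (3, 9, -8), (-8, 7, 4), (4, 9, -6), (-6, 3, 7), (7, 11, -2), (-2, 13, 1), … (2 more)
cycles differ ⇒ inequivalent

no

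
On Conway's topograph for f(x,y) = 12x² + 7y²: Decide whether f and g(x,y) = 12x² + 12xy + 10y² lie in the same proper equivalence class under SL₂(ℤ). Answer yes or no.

D₁ = -336, D₂ = -336
f: flip: (12,0,7)→(7,0,12)
f: reduced (well bottom): (7,0,12) with a≤c, −a<b≤a
g: flip: (12,12,10)→(10,-12,12)
g: translate: b→8 (≡-12 mod 20), so (10,-12,12)→(10,8,10)
g: reduced (well bottom): (10,8,10) with a≤c, −a<b≤a
reduced forms (7, 0, 12) vs (10, 8, 10) ⇒ inequivalent

no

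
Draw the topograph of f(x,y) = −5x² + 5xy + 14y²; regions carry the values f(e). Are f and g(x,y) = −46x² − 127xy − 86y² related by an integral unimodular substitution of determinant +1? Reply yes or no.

D₁ = 305, D₂ = 305
river cycle of f (length 4): (-5, 15, 4), (4, 17, -1), (-1, 17, 4), (4, 15, -5)
river cycle of g (length 4): (-5, 15, 4), (4, 17, -1), (-1, 17, 4), (4, 15, -5)
cycles coincide ⇒ equivalent

yes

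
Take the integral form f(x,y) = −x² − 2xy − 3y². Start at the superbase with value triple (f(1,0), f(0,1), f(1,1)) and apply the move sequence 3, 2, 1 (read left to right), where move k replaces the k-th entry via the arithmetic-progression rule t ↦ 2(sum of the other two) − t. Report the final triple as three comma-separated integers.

start (-1,-3,-6) = (f(1,0),f(0,1),f(1,1))
replace slot 3: 2·((-1)+(-3)) − (-6) = -2 → (-1,-3,-2)
replace slot 2: 2·((-1)+(-2)) − (-3) = -3 → (-1,-3,-2)
replace slot 1: 2·((-3)+(-2)) − (-1) = -9 → (-9,-3,-2)

-9,-3,-2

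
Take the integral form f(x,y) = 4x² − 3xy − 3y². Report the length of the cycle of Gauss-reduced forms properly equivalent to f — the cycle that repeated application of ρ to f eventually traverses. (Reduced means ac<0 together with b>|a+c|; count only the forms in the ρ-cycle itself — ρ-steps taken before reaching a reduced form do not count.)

D = 57, ⌊√D⌋ = 7
descent: ρ → (-3,3,4)  [lands on river]
river: ρ → (4,5,-2)
river: ρ → (-2,7,1)
river: ρ → (1,7,-2)
river: ρ → (-2,5,4)
river: ρ → (4,3,-3)
ρ-cycle length = 6 (tail of 1 descent step not counted)

6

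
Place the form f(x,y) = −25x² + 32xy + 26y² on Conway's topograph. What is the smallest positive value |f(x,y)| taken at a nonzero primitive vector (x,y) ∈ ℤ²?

river: ρ → (26,20,-31)
river: ρ → (-31,42,15)
river: ρ → (15,48,-22)
river: ρ → (-22,40,23)
river: ρ → (23,52,-10)
river: ρ → (-10,48,33)
river: ρ → (33,18,-25)
river: ρ → (-25,32,26)
closes: descent 0, river 8
min |a| on river = 10

10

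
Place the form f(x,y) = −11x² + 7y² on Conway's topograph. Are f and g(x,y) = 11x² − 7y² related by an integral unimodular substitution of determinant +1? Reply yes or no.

D₁ = 308, D₂ = 308
river cycle of f (length 6): (7, 14, -4), (-4, 10, 13), (13, 16, -1), (-1, 16, 13), (13, 10, -4), (-4, 14, 7)
river cycle of g (length 6): (-7, 14, 4), (4, 10, -13), (-13, 16, 1), (1, 16, -13), (-13, 10, 4), (4, 14, -7)
cycles differ ⇒ inequivalent

no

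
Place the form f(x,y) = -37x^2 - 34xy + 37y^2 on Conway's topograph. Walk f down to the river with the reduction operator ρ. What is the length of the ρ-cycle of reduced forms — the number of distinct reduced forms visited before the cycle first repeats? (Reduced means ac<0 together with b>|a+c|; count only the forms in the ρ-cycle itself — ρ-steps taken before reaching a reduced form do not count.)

D = 6632, ⌊√D⌋ = 81
descent: ρ → (37,34,-37)  [lands on river]
river: ρ → (-37,40,34)
river: ρ → (34,28,-43)
river: ρ → (-43,58,19)
river: ρ → (19,56,-46)
river: ρ → (-46,36,29)
river: ρ → (29,80,-2)
river: ρ → (-2,80,29)
river: ρ → (29,36,-46)
river: ρ → (-46,56,19)
river: ρ → (19,58,-43)
river: ρ → (-43,28,34)
river: ρ → (34,40,-37)
river: ρ → (-37,34,37)
river: ρ → (37,40,-34)
river: ρ → (-34,28,43)
river: ρ → (43,58,-19)
river: ρ → (-19,56,46)
river: ρ → (46,36,-29)
river: ρ → (-29,80,2)
river: ρ → (2,80,-29)
river: ρ → (-29,36,46)
river: ρ → (46,56,-19)
river: ρ → (-19,58,43)
river: ρ → (43,28,-34)
river: ρ → (-34,40,37)
ρ-cycle length = 26 (tail of 1 descent step not counted)

26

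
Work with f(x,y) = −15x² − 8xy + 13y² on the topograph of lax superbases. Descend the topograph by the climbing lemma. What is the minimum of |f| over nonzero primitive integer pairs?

descent: ρ → (13,8,-15)  [lands on river]
river: ρ → (-15,22,6)
river: ρ → (6,26,-7)
river: ρ → (-7,16,21)
river: ρ → (21,26,-2)
river: ρ → (-2,26,21)
river: ρ → (21,16,-7)
river: ρ → (-7,26,6)
river: ρ → (6,22,-15)
river: ρ → (-15,8,13)
river: ρ → (13,18,-10)
river: ρ → (-10,22,9)
river: ρ → (9,14,-18)
river: ρ → (-18,22,5)
river: ρ → (5,28,-3)
river: ρ → (-3,26,14)
river: ρ → (14,2,-15)
river: ρ → (-15,28,1)
river: ρ → (1,28,-15)
river: ρ → (-15,2,14)
river: ρ → (14,26,-3)
river: ρ → (-3,28,5)
river: ρ → (5,22,-18)
river: ρ → (-18,14,9)
river: ρ → (9,22,-10)
river: ρ → (-10,18,13)
closes: descent 1, river 26
min |a| on river = 1

1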